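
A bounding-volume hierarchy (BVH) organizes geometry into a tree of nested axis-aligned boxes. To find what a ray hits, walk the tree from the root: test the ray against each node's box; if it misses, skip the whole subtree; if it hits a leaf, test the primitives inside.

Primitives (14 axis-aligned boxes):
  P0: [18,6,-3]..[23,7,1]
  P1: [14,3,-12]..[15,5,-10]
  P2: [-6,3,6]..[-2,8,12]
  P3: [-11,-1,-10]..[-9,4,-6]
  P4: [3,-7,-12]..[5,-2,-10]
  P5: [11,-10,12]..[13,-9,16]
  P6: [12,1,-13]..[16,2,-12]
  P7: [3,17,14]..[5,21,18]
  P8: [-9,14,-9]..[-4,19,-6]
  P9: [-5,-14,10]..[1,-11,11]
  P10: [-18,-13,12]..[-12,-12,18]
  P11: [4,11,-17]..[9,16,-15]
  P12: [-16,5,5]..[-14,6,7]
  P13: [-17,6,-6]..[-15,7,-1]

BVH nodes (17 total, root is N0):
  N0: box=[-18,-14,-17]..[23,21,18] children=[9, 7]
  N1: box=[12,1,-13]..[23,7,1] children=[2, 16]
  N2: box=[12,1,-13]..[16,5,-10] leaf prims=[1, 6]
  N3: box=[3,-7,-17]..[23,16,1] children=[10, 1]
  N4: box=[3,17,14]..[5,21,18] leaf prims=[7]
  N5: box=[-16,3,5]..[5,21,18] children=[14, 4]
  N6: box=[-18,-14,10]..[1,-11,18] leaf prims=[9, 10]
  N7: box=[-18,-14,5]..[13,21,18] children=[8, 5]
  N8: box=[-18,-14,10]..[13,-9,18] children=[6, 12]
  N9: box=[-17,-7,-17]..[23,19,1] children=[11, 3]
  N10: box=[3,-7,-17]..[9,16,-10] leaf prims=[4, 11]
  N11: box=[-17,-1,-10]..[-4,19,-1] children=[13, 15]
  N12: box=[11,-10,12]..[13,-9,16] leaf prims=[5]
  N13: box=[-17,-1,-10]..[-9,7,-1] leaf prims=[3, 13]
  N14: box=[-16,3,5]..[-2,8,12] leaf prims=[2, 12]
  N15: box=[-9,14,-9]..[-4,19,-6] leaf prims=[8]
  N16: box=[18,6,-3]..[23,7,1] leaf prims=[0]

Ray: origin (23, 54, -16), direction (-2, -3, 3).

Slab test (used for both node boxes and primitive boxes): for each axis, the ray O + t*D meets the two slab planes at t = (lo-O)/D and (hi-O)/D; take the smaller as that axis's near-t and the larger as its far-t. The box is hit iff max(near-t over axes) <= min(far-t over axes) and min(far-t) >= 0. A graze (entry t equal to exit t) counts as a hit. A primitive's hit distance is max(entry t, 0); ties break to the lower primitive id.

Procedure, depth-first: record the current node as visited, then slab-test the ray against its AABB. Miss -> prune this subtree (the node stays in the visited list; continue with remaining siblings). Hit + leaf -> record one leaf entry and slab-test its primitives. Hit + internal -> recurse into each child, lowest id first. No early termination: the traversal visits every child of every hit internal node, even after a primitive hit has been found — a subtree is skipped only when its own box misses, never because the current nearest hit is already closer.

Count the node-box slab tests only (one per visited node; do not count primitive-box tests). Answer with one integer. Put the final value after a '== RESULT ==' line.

Traverse from the root:
N0 x:[0,41/2] y:[11,68/3] z:[-1/3,34/3] -> hit [11,34/3], descend [7, 9]
  N7 x:[5,41/2] y:[11,68/3] z:[7,34/3] -> hit [11,34/3], descend [5, 8]
    N5 x:[9,39/2] y:[11,17] z:[7,34/3] -> hit [11,34/3], descend [4, 14]
      N4 x:[9,10] y:[11,37/3] z:[10,34/3] -> miss, prune
      N14 x:[25/2,39/2] y:[46/3,17] z:[7,28/3] -> miss, prune
    N8 x:[5,41/2] y:[21,68/3] z:[26/3,34/3] -> miss, prune
  N9 x:[0,20] y:[35/3,61/3] z:[-1/3,17/3] -> miss, prune

7 AABB tests over nodes [0, 7, 5, 4, 14, 8, 9]; 0 leaves entered; closest miss.

== RESULT ==
7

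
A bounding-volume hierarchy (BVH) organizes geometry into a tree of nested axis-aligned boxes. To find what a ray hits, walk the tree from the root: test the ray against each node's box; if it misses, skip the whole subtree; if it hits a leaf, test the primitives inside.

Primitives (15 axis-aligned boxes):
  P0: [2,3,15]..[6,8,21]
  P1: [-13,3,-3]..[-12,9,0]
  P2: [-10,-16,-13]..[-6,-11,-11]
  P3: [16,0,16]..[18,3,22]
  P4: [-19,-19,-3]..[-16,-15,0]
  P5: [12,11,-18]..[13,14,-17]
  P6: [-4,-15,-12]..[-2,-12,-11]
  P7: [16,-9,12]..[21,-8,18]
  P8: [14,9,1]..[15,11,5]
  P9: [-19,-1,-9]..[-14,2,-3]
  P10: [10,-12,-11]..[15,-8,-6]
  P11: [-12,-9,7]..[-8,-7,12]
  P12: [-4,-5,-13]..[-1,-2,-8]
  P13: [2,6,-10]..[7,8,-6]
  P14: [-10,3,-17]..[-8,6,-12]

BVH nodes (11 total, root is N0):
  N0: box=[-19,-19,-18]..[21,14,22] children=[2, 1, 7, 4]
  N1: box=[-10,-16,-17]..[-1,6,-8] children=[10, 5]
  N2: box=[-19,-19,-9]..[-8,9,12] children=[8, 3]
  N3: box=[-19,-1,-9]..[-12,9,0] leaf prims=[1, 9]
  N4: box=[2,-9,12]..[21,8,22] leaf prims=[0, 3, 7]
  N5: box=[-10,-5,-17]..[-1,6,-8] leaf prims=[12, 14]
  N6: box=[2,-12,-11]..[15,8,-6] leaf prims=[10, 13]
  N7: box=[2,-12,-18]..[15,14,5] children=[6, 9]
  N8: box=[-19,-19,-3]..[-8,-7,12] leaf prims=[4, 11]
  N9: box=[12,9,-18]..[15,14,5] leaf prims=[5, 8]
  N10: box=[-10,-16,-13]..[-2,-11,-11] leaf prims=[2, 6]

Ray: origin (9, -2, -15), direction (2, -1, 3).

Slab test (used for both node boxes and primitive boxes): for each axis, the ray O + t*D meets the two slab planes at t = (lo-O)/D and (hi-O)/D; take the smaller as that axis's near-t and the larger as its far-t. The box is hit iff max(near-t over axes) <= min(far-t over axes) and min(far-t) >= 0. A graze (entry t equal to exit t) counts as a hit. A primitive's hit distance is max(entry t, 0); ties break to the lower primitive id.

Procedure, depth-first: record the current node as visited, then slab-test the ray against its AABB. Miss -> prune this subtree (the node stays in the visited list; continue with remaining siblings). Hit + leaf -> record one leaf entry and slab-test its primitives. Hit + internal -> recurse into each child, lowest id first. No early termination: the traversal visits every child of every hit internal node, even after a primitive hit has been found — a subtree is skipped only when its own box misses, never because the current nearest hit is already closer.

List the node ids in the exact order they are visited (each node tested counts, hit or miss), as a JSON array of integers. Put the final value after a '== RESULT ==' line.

Walk:
N0 x:[-14,6] y:[-16,17] z:[-1,37/3] -> hit [-1,6], descend [1, 2, 4, 7]
  N1 x:[-19/2,-5] y:[-8,14] z:[-2/3,7/3] -> miss, prune
  N2 x:[-14,-17/2] y:[-11,17] z:[2,9] -> miss, prune
  N4 x:[-7/2,6] y:[-10,7] z:[9,37/3] -> miss, prune
  N7 x:[-7/2,3] y:[-16,10] z:[-1,20/3] -> hit [-1,3], descend [6, 9]
    N6 x:[-7/2,3] y:[-10,10] z:[4/3,3] -> hit [4/3,3] leaf, test {P10(miss), P13(miss)}
    N9 x:[3/2,3] y:[-16,-11] z:[-1,20/3] -> miss, prune

Visited [0, 1, 2, 4, 7, 6, 9]. Tests: 7 box, 1 leaf. Nearest: miss.

== RESULT ==
[0, 1, 2, 4, 7, 6, 9]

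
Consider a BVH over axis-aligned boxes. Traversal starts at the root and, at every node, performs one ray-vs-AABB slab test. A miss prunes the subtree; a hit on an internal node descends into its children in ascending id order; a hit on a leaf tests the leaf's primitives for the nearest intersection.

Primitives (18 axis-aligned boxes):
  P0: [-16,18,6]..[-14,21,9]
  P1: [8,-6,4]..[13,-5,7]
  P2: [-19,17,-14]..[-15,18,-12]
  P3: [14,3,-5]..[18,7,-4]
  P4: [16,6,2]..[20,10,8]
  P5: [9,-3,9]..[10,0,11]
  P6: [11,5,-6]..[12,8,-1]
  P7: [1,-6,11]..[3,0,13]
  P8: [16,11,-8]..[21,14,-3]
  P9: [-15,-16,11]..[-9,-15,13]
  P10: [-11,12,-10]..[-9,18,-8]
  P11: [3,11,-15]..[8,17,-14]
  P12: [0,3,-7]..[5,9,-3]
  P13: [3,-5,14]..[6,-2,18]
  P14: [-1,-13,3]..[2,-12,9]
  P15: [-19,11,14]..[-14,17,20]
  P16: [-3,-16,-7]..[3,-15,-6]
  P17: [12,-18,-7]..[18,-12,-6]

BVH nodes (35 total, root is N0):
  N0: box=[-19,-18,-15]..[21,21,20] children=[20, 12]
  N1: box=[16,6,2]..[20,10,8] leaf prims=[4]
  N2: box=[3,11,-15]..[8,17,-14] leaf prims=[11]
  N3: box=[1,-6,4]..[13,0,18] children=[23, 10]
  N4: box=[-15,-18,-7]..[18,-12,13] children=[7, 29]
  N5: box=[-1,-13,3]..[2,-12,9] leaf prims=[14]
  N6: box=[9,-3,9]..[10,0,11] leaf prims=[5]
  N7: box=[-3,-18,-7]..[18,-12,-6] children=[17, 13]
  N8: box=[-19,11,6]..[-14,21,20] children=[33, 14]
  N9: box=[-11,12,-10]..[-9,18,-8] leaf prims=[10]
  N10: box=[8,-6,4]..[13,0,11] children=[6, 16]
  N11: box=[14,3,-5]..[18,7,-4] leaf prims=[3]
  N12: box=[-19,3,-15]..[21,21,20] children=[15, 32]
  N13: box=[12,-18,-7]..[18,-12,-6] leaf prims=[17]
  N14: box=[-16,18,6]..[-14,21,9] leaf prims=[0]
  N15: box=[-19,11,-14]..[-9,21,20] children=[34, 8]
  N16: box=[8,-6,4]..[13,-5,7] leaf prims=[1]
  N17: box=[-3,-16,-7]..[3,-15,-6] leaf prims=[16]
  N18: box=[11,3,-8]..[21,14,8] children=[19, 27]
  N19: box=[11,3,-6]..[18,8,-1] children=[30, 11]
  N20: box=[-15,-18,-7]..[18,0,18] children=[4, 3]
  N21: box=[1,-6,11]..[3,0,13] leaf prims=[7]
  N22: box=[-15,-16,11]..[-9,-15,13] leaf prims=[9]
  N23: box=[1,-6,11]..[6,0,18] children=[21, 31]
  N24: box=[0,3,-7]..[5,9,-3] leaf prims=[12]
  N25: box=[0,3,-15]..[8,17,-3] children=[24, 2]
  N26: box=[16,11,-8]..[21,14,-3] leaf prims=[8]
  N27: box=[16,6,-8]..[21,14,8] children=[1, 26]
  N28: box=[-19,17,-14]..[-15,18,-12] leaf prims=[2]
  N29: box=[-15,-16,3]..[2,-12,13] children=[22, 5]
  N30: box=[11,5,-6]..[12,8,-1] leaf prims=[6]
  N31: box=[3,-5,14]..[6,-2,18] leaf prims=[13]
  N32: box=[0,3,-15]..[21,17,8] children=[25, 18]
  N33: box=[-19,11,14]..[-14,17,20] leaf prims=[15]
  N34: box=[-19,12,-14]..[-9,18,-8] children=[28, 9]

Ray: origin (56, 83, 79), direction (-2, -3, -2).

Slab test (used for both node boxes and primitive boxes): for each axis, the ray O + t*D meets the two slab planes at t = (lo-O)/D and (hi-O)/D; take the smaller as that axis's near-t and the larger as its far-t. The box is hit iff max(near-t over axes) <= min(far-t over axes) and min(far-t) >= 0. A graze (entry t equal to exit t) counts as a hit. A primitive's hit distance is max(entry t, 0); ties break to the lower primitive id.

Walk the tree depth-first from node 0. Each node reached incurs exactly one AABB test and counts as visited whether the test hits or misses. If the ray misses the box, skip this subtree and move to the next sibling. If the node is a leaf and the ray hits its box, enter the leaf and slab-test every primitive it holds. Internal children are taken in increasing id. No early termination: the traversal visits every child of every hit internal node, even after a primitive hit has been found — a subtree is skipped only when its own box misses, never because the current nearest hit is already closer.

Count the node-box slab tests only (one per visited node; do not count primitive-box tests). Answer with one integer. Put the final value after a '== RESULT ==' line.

Traverse from the root:
N0 x:[35/2,75/2] y:[62/3,101/3] z:[59/2,47] -> hit [59/2,101/3], descend [12, 20]
  N12 x:[35/2,75/2] y:[62/3,80/3] z:[59/2,47] -> miss, prune
  N20 x:[19,71/2] y:[83/3,101/3] z:[61/2,43] -> hit [61/2,101/3], descend [3, 4]
    N3 x:[43/2,55/2] y:[83/3,89/3] z:[61/2,75/2] -> miss, prune
    N4 x:[19,71/2] y:[95/3,101/3] z:[33,43] -> hit [33,101/3], descend [7, 29]
      N7 x:[19,59/2] y:[95/3,101/3] z:[85/2,43] -> miss, prune
      N29 x:[27,71/2] y:[95/3,33] z:[33,38] -> hit [33,33], descend [5, 22]
        N5 x:[27,57/2] y:[95/3,32] z:[35,38] -> miss, prune
        N22 x:[65/2,71/2] y:[98/3,33] z:[33,34] -> hit [33,33] leaf, test {P9@t=33}

order=[0, 12, 20, 3, 4, 7, 29, 5, 22]  |boxes|=9  |leaves|=1  hit=P9

== RESULT ==
9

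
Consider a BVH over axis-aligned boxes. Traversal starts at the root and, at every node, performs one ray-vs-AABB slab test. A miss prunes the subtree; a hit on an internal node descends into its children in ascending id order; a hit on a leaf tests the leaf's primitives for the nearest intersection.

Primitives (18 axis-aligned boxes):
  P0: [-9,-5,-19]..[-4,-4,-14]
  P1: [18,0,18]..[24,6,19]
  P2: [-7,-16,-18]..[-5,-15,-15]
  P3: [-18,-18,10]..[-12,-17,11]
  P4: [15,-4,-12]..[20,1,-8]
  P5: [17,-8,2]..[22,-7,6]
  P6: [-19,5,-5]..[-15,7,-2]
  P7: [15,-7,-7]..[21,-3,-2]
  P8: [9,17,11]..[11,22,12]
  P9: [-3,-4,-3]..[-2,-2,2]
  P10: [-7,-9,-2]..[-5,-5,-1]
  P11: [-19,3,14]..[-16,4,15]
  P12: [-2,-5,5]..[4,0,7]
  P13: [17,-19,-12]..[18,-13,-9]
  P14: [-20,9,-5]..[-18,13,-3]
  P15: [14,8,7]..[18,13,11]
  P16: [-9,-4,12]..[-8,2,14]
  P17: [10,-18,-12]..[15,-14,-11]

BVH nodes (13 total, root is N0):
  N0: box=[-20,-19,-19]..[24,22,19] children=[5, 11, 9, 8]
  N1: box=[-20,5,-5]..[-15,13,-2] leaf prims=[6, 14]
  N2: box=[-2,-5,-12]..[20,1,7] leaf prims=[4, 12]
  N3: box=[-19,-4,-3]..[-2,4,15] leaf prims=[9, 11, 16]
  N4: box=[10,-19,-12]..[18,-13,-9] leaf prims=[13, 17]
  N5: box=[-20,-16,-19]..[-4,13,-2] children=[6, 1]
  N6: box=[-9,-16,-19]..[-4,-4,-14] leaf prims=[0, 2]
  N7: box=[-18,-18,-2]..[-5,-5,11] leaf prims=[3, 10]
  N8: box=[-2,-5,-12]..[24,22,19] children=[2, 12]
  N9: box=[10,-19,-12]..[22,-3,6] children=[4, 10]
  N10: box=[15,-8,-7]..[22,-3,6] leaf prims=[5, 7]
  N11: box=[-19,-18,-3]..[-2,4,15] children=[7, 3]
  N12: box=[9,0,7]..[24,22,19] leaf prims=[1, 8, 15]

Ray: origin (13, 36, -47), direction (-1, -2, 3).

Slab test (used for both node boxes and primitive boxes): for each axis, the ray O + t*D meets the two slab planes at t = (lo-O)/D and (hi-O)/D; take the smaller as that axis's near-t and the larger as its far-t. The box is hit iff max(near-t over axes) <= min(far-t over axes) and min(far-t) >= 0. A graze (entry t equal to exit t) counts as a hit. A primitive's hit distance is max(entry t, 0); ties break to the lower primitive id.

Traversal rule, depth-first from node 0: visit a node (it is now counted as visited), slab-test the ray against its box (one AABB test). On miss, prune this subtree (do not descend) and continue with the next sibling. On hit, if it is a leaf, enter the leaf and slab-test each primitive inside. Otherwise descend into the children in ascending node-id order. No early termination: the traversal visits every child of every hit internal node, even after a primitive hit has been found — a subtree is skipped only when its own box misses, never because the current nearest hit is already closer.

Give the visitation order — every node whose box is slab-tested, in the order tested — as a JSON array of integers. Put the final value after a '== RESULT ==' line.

Traverse from the root:
N0 x:[-11,33] y:[7,55/2] z:[28/3,22] -> hit [28/3,22], descend [5, 8, 9, 11]
  N5 x:[17,33] y:[23/2,26] z:[28/3,15] -> miss, prune
  N8 x:[-11,15] y:[7,41/2] z:[35/3,22] -> hit [35/3,15], descend [2, 12]
    N2 x:[-7,15] y:[35/2,41/2] z:[35/3,18] -> miss, prune
    N12 x:[-11,4] y:[7,18] z:[18,22] -> miss, prune
  N9 x:[-9,3] y:[39/2,55/2] z:[35/3,53/3] -> miss, prune
  N11 x:[15,32] y:[16,27] z:[44/3,62/3] -> hit [16,62/3], descend [3, 7]
    N3 x:[15,32] y:[16,20] z:[44/3,62/3] -> hit [16,20] leaf, test {P9(miss), P11(miss), P16(miss)}
    N7 x:[18,31] y:[41/2,27] z:[15,58/3] -> miss, prune

Summary -> nodes [0, 5, 8, 2, 12, 9, 11, 3, 7]; box-tests=9; leaf-entries=1; first=miss

== RESULT ==
[0, 5, 8, 2, 12, 9, 11, 3, 7]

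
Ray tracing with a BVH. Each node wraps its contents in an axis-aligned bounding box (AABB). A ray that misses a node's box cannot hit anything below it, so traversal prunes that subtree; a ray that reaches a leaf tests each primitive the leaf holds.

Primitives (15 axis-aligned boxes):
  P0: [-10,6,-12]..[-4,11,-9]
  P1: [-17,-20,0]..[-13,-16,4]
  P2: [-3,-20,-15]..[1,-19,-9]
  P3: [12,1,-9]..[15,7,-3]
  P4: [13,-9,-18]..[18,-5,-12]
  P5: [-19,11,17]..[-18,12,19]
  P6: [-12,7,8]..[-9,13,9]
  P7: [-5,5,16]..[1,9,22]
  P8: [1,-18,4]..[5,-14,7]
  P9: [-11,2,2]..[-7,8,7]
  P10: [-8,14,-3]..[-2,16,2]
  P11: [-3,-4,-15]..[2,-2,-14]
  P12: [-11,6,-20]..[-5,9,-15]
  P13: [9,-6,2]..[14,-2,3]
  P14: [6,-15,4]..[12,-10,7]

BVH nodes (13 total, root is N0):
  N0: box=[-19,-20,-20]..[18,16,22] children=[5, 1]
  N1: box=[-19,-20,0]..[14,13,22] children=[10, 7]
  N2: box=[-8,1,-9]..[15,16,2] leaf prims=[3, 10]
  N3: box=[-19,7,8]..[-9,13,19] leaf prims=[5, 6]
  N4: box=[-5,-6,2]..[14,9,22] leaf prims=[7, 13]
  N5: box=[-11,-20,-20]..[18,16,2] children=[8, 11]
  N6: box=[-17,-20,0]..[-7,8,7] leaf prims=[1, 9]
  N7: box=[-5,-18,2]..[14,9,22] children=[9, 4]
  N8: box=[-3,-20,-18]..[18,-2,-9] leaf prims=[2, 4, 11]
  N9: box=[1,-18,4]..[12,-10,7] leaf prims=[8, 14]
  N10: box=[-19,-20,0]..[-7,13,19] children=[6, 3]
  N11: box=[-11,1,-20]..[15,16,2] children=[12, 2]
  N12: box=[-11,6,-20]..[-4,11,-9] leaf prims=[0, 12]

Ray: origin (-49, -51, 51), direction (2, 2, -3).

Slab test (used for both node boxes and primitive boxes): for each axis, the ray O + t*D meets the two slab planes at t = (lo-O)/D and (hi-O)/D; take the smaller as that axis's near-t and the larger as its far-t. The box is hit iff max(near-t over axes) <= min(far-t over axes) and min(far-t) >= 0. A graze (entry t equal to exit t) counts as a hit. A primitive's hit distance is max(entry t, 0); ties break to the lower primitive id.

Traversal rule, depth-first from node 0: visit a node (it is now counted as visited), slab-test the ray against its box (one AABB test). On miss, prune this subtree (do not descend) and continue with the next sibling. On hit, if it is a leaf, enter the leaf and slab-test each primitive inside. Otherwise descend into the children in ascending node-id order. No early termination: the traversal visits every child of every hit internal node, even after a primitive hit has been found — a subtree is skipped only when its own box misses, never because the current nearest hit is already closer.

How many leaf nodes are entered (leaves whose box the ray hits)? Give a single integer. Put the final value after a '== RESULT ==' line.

Traverse from the root:
N0 x:[15,67/2] y:[31/2,67/2] z:[29/3,71/3] -> hit [31/2,71/3], descend [1, 5]
  N1 x:[15,63/2] y:[31/2,32] z:[29/3,17] -> hit [31/2,17], descend [7, 10]
    N7 x:[22,63/2] y:[33/2,30] z:[29/3,49/3] -> miss, prune
    N10 x:[15,21] y:[31/2,32] z:[32/3,17] -> hit [31/2,17], descend [3, 6]
      N3 x:[15,20] y:[29,32] z:[32/3,43/3] -> miss, prune
      N6 x:[16,21] y:[31/2,59/2] z:[44/3,17] -> hit [16,17] leaf, test {P1@t=16, P9(miss)}
  N5 x:[19,67/2] y:[31/2,67/2] z:[49/3,71/3] -> hit [19,71/3], descend [8, 11]
    N8 x:[23,67/2] y:[31/2,49/2] z:[20,23] -> hit [23,23] leaf, test {P2(miss), P4(miss), P11(miss)}
    N11 x:[19,32] y:[26,67/2] z:[49/3,71/3] -> miss, prune

Summary -> nodes [0, 1, 7, 10, 3, 6, 5, 8, 11]; box-tests=9; leaf-entries=2; first=P1

== RESULT ==
2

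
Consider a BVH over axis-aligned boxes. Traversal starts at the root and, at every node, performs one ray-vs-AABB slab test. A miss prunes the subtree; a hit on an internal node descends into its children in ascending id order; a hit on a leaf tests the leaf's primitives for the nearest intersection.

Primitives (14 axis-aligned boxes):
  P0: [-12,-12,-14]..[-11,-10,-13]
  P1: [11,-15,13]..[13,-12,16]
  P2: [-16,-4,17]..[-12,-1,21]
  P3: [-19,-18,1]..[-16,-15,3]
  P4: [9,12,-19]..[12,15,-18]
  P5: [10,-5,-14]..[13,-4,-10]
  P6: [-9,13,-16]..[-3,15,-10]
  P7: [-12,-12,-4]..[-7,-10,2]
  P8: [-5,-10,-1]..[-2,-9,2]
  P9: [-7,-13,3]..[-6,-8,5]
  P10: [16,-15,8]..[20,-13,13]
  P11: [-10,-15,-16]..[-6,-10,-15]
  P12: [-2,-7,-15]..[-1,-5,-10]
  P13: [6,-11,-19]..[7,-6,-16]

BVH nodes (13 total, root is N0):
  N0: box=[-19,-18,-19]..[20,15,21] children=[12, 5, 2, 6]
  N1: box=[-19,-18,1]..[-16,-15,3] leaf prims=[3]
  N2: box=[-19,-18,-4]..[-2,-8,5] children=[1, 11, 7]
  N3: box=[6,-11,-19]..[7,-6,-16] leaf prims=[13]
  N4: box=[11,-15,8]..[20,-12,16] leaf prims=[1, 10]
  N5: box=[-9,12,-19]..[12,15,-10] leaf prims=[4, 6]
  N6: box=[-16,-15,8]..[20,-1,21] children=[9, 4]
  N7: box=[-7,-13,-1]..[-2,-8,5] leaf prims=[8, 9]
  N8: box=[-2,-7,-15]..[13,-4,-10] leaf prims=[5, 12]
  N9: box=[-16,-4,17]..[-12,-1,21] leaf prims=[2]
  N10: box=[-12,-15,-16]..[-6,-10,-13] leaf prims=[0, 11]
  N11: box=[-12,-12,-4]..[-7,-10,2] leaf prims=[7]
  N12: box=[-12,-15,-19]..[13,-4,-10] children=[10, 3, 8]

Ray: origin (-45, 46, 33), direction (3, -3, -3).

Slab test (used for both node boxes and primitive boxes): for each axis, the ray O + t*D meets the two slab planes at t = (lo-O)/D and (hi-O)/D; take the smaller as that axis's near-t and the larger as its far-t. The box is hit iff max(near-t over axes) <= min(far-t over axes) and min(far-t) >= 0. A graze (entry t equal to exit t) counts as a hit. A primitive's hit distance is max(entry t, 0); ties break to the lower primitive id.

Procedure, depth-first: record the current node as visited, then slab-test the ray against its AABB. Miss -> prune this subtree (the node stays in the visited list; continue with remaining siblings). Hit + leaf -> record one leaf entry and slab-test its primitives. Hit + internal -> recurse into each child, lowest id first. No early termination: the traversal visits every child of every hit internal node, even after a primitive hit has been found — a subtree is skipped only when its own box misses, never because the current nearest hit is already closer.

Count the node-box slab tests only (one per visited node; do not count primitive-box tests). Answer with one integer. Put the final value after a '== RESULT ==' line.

Trace the traversal:
N0 x:[26/3,65/3] y:[31/3,64/3] z:[4,52/3] -> hit [31/3,52/3], descend [2, 5, 6, 12]
  N2 x:[26/3,43/3] y:[18,64/3] z:[28/3,37/3] -> miss, prune
  N5 x:[12,19] y:[31/3,34/3] z:[43/3,52/3] -> miss, prune
  N6 x:[29/3,65/3] y:[47/3,61/3] z:[4,25/3] -> miss, prune
  N12 x:[11,58/3] y:[50/3,61/3] z:[43/3,52/3] -> hit [50/3,52/3], descend [3, 8, 10]
    N3 x:[17,52/3] y:[52/3,19] z:[49/3,52/3] -> hit [52/3,52/3] leaf, test {P13@t=52/3}
    N8 x:[43/3,58/3] y:[50/3,53/3] z:[43/3,16] -> miss, prune
    N10 x:[11,13] y:[56/3,61/3] z:[46/3,49/3] -> miss, prune

Summary -> nodes [0, 2, 5, 6, 12, 3, 8, 10]; box-tests=8; leaf-entries=1; first=P13

== RESULT ==
8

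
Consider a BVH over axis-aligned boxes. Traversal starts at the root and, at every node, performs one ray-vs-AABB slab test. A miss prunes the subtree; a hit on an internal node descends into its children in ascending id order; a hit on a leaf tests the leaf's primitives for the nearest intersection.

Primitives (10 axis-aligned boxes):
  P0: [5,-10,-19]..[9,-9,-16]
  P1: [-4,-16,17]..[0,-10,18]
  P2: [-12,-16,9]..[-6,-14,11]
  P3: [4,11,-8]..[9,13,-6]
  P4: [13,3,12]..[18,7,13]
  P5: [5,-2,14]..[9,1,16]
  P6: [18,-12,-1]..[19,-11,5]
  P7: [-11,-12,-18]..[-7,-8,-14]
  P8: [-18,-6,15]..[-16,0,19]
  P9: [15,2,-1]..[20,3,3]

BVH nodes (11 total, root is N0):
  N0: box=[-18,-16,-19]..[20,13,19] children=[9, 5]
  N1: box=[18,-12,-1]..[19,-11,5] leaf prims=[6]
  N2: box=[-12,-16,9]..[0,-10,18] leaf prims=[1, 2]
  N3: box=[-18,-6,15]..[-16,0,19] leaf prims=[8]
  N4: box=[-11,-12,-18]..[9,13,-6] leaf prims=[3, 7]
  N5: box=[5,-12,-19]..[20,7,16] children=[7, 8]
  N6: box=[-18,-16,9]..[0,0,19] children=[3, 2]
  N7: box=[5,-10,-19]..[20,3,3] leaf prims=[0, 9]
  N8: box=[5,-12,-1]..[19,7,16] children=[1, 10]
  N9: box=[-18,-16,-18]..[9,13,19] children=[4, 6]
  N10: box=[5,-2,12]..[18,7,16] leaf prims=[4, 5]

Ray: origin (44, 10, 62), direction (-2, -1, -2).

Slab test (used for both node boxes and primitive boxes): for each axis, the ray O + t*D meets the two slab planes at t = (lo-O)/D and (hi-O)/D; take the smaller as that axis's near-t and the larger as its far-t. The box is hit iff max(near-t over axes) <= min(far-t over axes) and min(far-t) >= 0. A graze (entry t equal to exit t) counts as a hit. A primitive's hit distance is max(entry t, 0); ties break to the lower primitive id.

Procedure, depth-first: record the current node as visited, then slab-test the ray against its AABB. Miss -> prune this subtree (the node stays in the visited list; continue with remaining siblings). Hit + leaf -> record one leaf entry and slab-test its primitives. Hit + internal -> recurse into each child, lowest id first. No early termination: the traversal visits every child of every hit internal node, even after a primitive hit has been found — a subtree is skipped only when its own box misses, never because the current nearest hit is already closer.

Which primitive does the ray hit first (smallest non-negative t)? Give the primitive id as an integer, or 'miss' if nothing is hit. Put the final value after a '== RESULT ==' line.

Walk:
N0 x:[12,31] y:[-3,26] z:[43/2,81/2] -> hit [43/2,26], descend [5, 9]
  N5 x:[12,39/2] y:[3,22] z:[23,81/2] -> miss, prune
  N9 x:[35/2,31] y:[-3,26] z:[43/2,40] -> hit [43/2,26], descend [4, 6]
    N4 x:[35/2,55/2] y:[-3,22] z:[34,40] -> miss, prune
    N6 x:[22,31] y:[10,26] z:[43/2,53/2] -> hit [22,26], descend [2, 3]
      N2 x:[22,28] y:[20,26] z:[22,53/2] -> hit [22,26] leaf, test {P1@t=22, P2@t=51/2}
      N3 x:[30,31] y:[10,16] z:[43/2,47/2] -> miss, prune

Visited [0, 5, 9, 4, 6, 2, 3]. Tests: 7 box, 1 leaf. Nearest: P1.

== RESULT ==
1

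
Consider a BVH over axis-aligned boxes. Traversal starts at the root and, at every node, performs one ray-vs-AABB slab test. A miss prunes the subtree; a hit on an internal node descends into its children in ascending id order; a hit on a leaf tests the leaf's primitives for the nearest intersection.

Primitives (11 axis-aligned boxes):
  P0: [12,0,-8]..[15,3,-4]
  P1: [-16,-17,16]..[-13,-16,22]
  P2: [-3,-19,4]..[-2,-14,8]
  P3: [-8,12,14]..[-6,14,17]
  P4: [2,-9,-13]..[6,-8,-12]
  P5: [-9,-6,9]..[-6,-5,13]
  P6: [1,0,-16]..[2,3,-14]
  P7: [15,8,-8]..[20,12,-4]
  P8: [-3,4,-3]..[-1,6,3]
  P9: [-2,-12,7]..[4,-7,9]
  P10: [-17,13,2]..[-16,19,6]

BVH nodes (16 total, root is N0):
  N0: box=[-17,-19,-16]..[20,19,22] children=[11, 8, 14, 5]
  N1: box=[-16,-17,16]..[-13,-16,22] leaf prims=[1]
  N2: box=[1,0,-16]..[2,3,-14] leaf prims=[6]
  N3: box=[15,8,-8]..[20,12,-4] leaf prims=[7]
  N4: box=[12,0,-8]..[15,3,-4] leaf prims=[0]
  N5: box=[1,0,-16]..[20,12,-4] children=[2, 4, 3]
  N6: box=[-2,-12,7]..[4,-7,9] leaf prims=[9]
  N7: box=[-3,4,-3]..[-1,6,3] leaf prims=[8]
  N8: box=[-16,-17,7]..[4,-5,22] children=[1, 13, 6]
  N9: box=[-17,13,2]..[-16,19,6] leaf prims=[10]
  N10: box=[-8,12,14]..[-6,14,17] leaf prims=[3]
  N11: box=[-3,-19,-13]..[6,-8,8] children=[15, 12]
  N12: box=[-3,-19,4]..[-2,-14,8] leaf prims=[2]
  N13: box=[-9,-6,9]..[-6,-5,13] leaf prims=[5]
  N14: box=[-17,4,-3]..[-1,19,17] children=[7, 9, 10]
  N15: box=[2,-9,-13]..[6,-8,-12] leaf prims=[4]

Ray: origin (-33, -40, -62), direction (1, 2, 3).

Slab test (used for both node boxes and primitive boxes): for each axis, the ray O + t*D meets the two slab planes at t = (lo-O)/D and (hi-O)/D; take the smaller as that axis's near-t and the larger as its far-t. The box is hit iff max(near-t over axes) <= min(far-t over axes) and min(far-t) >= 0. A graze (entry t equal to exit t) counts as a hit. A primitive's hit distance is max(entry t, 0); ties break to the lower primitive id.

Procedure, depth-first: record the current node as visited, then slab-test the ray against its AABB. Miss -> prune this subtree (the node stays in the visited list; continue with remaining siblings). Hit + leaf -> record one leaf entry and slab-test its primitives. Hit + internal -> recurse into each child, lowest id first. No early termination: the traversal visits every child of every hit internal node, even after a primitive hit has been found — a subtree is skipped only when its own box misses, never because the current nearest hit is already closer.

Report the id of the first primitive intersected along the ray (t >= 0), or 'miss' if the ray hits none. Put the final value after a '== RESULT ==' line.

Traverse from the root:
N0 x:[16,53] y:[21/2,59/2] z:[46/3,28] -> hit [16,28], descend [5, 8, 11, 14]
  N5 x:[34,53] y:[20,26] z:[46/3,58/3] -> miss, prune
  N8 x:[17,37] y:[23/2,35/2] z:[23,28] -> miss, prune
  N11 x:[30,39] y:[21/2,16] z:[49/3,70/3] -> miss, prune
  N14 x:[16,32] y:[22,59/2] z:[59/3,79/3] -> hit [22,79/3], descend [7, 9, 10]
    N7 x:[30,32] y:[22,23] z:[59/3,65/3] -> miss, prune
    N9 x:[16,17] y:[53/2,59/2] z:[64/3,68/3] -> miss, prune
    N10 x:[25,27] y:[26,27] z:[76/3,79/3] -> hit [26,79/3] leaf, test {P3@t=26}

8 AABB tests over nodes [0, 5, 8, 11, 14, 7, 9, 10]; 1 leaf entered; closest P3.

== RESULT ==
3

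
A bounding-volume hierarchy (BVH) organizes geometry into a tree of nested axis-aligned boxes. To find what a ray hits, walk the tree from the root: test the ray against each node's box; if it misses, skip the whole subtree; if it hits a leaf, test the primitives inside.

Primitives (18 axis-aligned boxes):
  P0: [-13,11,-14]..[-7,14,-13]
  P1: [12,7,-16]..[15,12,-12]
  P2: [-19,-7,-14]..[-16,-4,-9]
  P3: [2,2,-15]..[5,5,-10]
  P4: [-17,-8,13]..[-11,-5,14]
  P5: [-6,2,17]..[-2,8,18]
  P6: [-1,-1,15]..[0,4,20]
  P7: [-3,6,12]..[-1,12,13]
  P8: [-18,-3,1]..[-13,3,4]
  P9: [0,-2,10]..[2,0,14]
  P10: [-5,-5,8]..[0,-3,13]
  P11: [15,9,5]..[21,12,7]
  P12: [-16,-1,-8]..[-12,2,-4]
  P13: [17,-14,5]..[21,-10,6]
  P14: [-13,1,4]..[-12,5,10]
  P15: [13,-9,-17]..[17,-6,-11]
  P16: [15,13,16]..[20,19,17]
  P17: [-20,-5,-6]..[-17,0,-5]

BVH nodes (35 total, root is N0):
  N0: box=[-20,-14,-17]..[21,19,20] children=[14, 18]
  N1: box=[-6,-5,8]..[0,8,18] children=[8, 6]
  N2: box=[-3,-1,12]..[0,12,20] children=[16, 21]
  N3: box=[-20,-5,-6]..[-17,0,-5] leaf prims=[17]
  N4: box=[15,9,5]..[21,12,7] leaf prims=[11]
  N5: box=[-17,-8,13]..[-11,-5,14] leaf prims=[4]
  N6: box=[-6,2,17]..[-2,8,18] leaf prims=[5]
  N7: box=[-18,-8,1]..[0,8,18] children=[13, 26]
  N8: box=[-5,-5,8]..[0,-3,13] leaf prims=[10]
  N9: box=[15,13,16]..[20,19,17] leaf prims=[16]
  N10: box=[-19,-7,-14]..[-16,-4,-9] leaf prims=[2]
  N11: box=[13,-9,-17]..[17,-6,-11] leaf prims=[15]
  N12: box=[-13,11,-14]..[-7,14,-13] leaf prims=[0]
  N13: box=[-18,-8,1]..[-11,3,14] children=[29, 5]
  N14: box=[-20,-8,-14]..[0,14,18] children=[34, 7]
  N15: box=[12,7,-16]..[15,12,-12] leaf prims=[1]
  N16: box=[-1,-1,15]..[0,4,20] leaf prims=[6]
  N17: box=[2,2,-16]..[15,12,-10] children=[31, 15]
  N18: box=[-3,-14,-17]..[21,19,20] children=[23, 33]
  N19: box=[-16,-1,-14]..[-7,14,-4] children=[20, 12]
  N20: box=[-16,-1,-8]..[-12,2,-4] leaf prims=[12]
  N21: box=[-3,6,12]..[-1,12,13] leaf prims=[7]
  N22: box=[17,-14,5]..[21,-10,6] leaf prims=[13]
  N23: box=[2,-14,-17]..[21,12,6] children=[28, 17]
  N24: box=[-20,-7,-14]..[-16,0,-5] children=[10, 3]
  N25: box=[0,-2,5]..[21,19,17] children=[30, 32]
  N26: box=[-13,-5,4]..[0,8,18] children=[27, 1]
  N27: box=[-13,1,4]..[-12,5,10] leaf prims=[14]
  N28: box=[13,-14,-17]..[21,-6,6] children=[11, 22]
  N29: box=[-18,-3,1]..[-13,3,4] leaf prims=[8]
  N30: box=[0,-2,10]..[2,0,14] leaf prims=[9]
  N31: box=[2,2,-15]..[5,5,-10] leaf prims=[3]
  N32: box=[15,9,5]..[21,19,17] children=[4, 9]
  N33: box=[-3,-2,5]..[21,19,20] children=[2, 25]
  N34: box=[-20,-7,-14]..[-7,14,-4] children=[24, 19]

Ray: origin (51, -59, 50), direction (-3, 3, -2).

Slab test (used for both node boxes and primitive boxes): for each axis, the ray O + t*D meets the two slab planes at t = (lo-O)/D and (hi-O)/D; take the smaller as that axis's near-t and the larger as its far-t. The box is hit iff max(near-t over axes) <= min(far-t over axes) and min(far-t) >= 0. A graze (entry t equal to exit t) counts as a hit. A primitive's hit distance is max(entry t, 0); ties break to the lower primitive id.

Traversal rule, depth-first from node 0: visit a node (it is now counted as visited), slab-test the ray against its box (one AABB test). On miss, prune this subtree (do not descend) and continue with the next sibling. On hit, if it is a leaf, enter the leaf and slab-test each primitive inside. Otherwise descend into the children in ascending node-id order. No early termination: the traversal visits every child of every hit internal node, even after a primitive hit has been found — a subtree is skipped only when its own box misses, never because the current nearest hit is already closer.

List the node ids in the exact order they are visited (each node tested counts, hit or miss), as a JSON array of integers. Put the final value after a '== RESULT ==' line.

Trace the traversal:
N0 x:[10,71/3] y:[15,26] z:[15,67/2] -> hit [15,71/3], descend [14, 18]
  N14 x:[17,71/3] y:[17,73/3] z:[16,32] -> hit [17,71/3], descend [7, 34]
    N7 x:[17,23] y:[17,67/3] z:[16,49/2] -> hit [17,67/3], descend [13, 26]
      N13 x:[62/3,23] y:[17,62/3] z:[18,49/2] -> hit [62/3,62/3], descend [5, 29]
        N5 x:[62/3,68/3] y:[17,18] z:[18,37/2] -> miss, prune
        N29 x:[64/3,23] y:[56/3,62/3] z:[23,49/2] -> miss, prune
      N26 x:[17,64/3] y:[18,67/3] z:[16,23] -> hit [18,64/3], descend [1, 27]
        N1 x:[17,19] y:[18,67/3] z:[16,21] -> hit [18,19], descend [6, 8]
          N6 x:[53/3,19] y:[61/3,67/3] z:[16,33/2] -> miss, prune
          N8 x:[17,56/3] y:[18,56/3] z:[37/2,21] -> hit [37/2,56/3] leaf, test {P10@t=37/2}
        N27 x:[21,64/3] y:[20,64/3] z:[20,23] -> hit [21,64/3] leaf, test {P14@t=21}
    N34 x:[58/3,71/3] y:[52/3,73/3] z:[27,32] -> miss, prune
  N18 x:[10,18] y:[15,26] z:[15,67/2] -> hit [15,18], descend [23, 33]
    N23 x:[10,49/3] y:[15,71/3] z:[22,67/2] -> miss, prune
    N33 x:[10,18] y:[19,26] z:[15,45/2] -> miss, prune

15 AABB tests over nodes [0, 14, 7, 13, 5, 29, 26, 1, 6, 8, 27, 34, 18, 23, 33]; 2 leaves entered; closest P10.

== RESULT ==
[0, 14, 7, 13, 5, 29, 26, 1, 6, 8, 27, 34, 18, 23, 33]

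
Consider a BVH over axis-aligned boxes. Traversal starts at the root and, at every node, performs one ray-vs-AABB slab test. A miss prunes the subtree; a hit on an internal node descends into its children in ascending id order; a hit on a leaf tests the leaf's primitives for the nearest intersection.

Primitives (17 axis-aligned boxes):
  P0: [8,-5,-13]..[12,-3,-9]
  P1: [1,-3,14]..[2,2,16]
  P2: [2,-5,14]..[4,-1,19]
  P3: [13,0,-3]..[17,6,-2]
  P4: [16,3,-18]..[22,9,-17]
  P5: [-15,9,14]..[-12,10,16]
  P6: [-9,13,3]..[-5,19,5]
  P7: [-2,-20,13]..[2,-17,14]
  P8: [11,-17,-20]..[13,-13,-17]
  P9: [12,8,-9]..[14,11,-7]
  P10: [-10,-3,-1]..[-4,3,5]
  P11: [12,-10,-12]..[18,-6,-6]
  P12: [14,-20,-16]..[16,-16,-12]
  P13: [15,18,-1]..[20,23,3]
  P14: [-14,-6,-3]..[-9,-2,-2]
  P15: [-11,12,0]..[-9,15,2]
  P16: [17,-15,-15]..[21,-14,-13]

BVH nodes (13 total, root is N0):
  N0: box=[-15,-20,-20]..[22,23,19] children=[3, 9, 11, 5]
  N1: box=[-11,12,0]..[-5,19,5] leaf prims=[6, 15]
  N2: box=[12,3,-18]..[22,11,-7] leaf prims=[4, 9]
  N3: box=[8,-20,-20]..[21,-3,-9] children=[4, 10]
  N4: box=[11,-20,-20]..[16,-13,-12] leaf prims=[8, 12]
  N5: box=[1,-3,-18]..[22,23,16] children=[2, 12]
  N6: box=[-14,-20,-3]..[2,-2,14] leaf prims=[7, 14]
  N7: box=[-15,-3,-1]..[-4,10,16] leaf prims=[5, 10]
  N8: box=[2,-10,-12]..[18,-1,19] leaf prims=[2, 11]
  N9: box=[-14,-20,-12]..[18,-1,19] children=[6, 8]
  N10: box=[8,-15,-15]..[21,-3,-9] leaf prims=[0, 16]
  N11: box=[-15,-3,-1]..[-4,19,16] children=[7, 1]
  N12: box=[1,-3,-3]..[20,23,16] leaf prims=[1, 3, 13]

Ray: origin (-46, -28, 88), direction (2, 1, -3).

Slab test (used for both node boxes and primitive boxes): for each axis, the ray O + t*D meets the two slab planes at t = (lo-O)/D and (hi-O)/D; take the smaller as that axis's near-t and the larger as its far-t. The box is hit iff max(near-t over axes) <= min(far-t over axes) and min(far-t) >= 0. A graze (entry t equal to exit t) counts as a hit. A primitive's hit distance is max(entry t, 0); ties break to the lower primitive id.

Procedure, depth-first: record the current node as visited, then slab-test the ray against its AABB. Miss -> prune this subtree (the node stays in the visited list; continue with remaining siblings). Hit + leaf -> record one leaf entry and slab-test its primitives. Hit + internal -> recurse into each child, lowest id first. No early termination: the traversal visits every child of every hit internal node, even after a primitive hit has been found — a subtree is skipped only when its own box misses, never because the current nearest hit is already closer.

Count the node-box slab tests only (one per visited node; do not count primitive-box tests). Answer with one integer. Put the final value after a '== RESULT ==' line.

Traverse from the root:
N0 x:[31/2,34] y:[8,51] z:[23,36] -> hit [23,34], descend [3, 5, 9, 11]
  N3 x:[27,67/2] y:[8,25] z:[97/3,36] -> miss, prune
  N5 x:[47/2,34] y:[25,51] z:[24,106/3] -> hit [25,34], descend [2, 12]
    N2 x:[29,34] y:[31,39] z:[95/3,106/3] -> hit [95/3,34] leaf, test {P4(miss), P9(miss)}
    N12 x:[47/2,33] y:[25,51] z:[24,91/3] -> hit [25,91/3] leaf, test {P1(miss), P3@t=30, P13(miss)}
  N9 x:[16,32] y:[8,27] z:[23,100/3] -> hit [23,27], descend [6, 8]
    N6 x:[16,24] y:[8,26] z:[74/3,91/3] -> miss, prune
    N8 x:[24,32] y:[18,27] z:[23,100/3] -> hit [24,27] leaf, test {P2@t=24, P11(miss)}
  N11 x:[31/2,21] y:[25,47] z:[24,89/3] -> miss, prune

9 AABB tests over nodes [0, 3, 5, 2, 12, 9, 6, 8, 11]; 3 leaves entered; closest P2.

== RESULT ==
9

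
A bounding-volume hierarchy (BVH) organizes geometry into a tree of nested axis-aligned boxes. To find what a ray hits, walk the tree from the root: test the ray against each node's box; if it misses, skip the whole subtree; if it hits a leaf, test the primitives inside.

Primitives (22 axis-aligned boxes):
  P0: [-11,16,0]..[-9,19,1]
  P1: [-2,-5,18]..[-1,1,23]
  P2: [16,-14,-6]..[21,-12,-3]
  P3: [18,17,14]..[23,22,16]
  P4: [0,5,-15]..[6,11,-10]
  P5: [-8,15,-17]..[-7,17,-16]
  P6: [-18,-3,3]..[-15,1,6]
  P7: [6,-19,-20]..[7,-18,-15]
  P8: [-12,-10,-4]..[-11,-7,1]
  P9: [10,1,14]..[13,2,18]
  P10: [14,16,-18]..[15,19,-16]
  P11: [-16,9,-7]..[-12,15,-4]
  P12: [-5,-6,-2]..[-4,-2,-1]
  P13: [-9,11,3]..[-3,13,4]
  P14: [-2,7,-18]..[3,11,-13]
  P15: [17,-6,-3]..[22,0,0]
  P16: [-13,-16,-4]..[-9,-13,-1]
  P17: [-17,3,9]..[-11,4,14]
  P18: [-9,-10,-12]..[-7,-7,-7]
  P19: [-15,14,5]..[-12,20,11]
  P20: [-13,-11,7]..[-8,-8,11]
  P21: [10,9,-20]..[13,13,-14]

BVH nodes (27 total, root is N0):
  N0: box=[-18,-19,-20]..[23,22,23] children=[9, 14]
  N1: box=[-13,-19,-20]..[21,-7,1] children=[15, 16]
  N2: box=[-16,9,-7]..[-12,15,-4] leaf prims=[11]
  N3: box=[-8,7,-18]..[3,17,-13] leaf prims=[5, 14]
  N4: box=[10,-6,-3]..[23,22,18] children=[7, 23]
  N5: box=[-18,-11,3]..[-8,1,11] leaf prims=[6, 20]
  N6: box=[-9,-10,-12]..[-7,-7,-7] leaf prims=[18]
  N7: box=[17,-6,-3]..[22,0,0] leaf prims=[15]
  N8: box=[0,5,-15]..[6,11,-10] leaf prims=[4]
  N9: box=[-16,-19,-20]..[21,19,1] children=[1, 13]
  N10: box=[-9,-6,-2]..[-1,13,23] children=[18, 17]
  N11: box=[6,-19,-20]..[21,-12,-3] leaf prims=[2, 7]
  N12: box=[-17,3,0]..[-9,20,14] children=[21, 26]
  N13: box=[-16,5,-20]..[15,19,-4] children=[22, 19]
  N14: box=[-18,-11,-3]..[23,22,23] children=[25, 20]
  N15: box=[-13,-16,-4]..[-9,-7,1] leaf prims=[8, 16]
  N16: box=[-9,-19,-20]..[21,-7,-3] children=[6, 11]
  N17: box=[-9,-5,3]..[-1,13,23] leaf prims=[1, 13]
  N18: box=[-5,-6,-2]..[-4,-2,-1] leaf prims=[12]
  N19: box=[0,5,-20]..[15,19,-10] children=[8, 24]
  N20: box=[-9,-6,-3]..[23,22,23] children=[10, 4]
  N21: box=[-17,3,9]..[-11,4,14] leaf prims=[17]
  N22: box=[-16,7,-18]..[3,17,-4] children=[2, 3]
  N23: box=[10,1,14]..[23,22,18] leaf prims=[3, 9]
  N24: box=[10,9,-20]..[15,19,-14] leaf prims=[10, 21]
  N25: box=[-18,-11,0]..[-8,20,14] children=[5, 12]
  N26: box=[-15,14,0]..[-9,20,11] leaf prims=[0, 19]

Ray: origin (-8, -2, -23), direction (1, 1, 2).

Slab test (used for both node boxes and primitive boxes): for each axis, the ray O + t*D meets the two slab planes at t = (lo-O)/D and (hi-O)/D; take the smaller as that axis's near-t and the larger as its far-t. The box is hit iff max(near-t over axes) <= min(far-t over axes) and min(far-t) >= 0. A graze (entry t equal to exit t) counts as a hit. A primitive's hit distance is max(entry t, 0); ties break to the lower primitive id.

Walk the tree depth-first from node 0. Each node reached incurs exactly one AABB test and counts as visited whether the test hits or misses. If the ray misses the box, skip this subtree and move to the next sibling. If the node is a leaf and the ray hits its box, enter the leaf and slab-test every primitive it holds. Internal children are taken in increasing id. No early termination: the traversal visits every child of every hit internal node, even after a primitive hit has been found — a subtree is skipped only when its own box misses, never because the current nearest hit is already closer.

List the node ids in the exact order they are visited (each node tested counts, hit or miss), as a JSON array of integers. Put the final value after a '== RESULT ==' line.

Trace the traversal:
N0 x:[-10,31] y:[-17,24] z:[3/2,23] -> hit [3/2,23], descend [9, 14]
  N9 x:[-8,29] y:[-17,21] z:[3/2,12] -> hit [3/2,12], descend [1, 13]
    N1 x:[-5,29] y:[-17,-5] z:[3/2,12] -> miss, prune
    N13 x:[-8,23] y:[7,21] z:[3/2,19/2] -> hit [7,19/2], descend [19, 22]
      N19 x:[8,23] y:[7,21] z:[3/2,13/2] -> miss, prune
      N22 x:[-8,11] y:[9,19] z:[5/2,19/2] -> hit [9,19/2], descend [2, 3]
        N2 x:[-8,-4] y:[11,17] z:[8,19/2] -> miss, prune
        N3 x:[0,11] y:[9,19] z:[5/2,5] -> miss, prune
  N14 x:[-10,31] y:[-9,24] z:[10,23] -> hit [10,23], descend [20, 25]
    N20 x:[-1,31] y:[-4,24] z:[10,23] -> hit [10,23], descend [4, 10]
      N4 x:[18,31] y:[-4,24] z:[10,41/2] -> hit [18,41/2], descend [7, 23]
        N7 x:[25,30] y:[-4,2] z:[10,23/2] -> miss, prune
        N23 x:[18,31] y:[3,24] z:[37/2,41/2] -> hit [37/2,41/2] leaf, test {P3(miss), P9(miss)}
      N10 x:[-1,7] y:[-4,15] z:[21/2,23] -> miss, prune
    N25 x:[-10,0] y:[-9,22] z:[23/2,37/2] -> miss, prune

Visited [0, 9, 1, 13, 19, 22, 2, 3, 14, 20, 4, 7, 23, 10, 25]. Tests: 15 box, 1 leaf. Nearest: miss.

== RESULT ==
[0, 9, 1, 13, 19, 22, 2, 3, 14, 20, 4, 7, 23, 10, 25]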